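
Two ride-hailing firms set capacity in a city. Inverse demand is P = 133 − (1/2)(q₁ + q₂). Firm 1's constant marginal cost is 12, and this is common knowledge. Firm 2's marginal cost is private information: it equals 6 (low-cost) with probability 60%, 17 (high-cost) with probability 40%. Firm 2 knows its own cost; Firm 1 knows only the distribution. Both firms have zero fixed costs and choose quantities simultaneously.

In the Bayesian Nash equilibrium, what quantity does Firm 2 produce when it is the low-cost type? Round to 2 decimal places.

87.20

Firm 2 with cost c maximizes (133 − (1/2)(q₁+q₂) − c)·q₂, giving q₂(c) = (133 − c − (1/2)q₁).
E[c₂] = 0.6·6 + 0.4·17 = 10.4
Firm 1's FOC against E[q₂] yields q₁ = (133 − 2·12 + E[c₂])/(3/2) = (133 − 24 + 10.4)/(3/2) = 79.6.
q₂(low-cost) = (133 − 6 − (1/2)·79.6) = 87.2.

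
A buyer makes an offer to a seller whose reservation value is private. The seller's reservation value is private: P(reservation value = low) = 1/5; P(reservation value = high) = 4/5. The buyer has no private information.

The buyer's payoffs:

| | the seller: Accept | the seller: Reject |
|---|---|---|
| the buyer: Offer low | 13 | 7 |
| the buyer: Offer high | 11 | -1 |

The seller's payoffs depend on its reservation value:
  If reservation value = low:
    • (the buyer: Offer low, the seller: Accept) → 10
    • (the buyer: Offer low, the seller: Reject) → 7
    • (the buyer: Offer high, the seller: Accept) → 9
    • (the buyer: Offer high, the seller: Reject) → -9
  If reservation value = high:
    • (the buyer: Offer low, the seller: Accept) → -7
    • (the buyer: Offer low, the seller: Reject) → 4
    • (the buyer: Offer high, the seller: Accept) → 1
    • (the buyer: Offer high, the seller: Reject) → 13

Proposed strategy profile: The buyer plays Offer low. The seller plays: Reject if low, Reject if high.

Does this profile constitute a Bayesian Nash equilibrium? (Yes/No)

No

The buyer plays Offer low: E[Offer low] = 1/5·(7) + 4/5·(7) = 7; E[Offer high] = -1. Best-responding. ✓
The seller (reservation value low), facing Offer low: Accept gives 10, Reject gives 7. Proposed Reject is not best — profitable deviation exists. ✗
The seller (reservation value high), facing Offer low: Accept gives -7, Reject gives 4. Proposed Reject is best. ✓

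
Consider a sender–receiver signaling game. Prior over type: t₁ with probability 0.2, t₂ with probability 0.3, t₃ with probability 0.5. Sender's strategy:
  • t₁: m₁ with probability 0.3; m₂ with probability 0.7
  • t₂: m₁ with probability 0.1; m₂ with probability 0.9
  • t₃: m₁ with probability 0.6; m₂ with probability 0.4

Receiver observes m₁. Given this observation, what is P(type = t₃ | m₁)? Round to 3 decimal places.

0.769

P(m₁) = 0.2·0.3 + 0.3·0.1 + 0.5·0.6 = 0.39
P(t₃ | m₁) = (0.5·0.6) / 0.39 = 0.3 / 0.39 = 0.769231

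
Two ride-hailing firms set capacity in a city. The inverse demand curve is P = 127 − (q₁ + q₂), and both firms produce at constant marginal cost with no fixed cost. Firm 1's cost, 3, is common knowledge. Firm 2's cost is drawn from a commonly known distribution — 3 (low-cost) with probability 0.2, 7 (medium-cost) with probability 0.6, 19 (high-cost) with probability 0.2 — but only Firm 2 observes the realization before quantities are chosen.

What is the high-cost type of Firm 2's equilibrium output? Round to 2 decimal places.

32.40

Firm 2 with cost c maximizes (127 − (q₁+q₂) − c)·q₂, giving q₂(c) = (127 − c − q₁)/2.
E[c₂] = 0.2·3 + 0.6·7 + 0.2·19 = 8.6
Firm 1's FOC against E[q₂] yields q₁ = (127 − 2·3 + E[c₂])/3 = (127 − 6 + 8.6)/3 = 43.2.
q₂(high-cost) = (127 − 19 − 43.2)/2 = 32.4.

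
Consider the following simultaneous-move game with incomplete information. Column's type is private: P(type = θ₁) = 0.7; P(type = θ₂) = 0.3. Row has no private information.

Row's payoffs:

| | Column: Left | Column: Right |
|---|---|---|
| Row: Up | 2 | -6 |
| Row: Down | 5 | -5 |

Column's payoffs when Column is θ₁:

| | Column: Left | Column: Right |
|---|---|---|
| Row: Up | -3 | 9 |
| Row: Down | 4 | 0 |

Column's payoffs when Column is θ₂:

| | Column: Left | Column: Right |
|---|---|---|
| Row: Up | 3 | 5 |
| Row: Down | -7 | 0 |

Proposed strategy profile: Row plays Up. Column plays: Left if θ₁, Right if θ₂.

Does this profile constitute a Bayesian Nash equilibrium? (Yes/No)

No

Row plays Up: E[Up] = 0.7·(2) + 0.3·(-6) = -0.4; E[Down] = 2. Not best-responding. ✗
Column (type θ₁), facing Up: Left gives -3, Right gives 9. Proposed Left is not best — profitable deviation exists. ✗
Column (type θ₂), facing Up: Left gives 3, Right gives 5. Proposed Right is best. ✓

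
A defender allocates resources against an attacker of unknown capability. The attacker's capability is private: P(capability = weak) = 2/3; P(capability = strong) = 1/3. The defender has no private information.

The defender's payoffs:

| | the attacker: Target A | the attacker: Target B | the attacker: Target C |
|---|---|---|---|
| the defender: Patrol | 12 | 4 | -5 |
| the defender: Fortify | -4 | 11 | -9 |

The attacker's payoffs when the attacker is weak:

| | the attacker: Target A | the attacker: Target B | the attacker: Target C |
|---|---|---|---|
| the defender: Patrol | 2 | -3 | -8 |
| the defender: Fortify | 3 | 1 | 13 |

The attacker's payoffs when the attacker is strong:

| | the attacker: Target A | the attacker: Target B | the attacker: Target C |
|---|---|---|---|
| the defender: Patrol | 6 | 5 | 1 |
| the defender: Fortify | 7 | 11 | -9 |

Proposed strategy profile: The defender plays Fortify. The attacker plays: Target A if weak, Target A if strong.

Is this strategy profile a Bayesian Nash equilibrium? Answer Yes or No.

The defender plays Fortify: E[Fortify] = 2/3·(-4) + 1/3·(-4) = -4; E[Patrol] = 12. Not best-responding. ✗
The attacker (capability weak), facing Fortify: Target A gives 3, Target B gives 1, Target C gives 13. Proposed Target A is not best — profitable deviation exists. ✗
The attacker (capability strong), facing Fortify: Target A gives 7, Target B gives 11, Target C gives -9. Proposed Target A is not best — profitable deviation exists. ✗

No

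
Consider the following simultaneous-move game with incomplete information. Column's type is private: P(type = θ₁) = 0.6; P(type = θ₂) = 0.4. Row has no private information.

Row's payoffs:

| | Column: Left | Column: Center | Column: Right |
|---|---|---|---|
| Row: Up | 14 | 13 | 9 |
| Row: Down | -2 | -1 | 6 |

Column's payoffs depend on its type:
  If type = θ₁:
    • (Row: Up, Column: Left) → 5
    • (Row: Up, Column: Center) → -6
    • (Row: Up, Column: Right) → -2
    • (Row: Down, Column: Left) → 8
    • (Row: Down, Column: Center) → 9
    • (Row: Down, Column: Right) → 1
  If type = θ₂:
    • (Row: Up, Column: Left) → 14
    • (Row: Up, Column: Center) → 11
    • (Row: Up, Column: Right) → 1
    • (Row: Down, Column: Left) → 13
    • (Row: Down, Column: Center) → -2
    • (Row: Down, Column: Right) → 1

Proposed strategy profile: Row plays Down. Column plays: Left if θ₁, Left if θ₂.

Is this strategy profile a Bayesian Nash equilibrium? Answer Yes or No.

A profile is a BNE iff every type of every player is best-responding given beliefs about the other side.
Row plays Down: E[Down] = 0.6·(-2) + 0.4·(-2) = -2; E[Up] = 14. Not best-responding. ✗
Column (type θ₁), facing Down: Left gives 8, Center gives 9, Right gives 1. Proposed Left is not best — profitable deviation exists. ✗
Column (type θ₂), facing Down: Left gives 13, Center gives -2, Right gives 1. Proposed Left is best. ✓

No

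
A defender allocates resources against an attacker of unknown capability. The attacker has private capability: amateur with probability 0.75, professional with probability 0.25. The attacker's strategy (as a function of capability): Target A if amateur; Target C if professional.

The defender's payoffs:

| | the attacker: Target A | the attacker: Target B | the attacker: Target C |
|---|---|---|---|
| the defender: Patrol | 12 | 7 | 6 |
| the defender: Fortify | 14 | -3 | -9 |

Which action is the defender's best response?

Patrol

E[Patrol] = 0.75·(12) + 0.25·(6) = 10.5
E[Fortify] = 0.75·(14) + 0.25·(-9) = 8.25
Best response: Patrol (10.5 is the largest).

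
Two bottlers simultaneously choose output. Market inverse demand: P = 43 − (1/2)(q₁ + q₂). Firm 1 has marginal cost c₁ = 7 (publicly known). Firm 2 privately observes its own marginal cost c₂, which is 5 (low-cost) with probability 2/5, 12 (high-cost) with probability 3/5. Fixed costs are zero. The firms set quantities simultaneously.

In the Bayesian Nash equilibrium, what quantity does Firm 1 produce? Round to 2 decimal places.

Type-c best response for Firm 2: q₂(c) = (43 − c) − q₁/2.
Firm 1 maximizes expected profit; its first-order condition is 43 − q₁ − (1/2)E[q₂] − 7 = 0.
Substituting E[q₂] and solving: E[c₂] = 9.2, so q₁ = (43 − 2·7 + 9.2)/(3/2) = 25.4667.

25.47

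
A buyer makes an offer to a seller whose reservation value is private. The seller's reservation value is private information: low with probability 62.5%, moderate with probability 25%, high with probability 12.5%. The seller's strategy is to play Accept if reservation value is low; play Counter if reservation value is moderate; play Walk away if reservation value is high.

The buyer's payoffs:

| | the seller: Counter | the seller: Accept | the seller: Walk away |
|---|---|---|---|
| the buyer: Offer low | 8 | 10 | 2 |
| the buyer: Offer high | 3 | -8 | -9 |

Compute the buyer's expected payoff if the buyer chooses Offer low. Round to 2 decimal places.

8.50

E[Offer low] = 0.625·10 + 0.25·8 + 0.125·2 = 6.25 + 2 + 0.25 = 8.5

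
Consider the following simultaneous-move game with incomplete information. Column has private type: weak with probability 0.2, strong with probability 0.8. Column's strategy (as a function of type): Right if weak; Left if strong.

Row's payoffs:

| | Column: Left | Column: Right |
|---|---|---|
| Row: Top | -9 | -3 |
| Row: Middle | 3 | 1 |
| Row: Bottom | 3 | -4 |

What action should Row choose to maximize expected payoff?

E[Top] = 0.2·(-3) + 0.8·(-9) = -7.8
E[Middle] = 0.2·(1) + 0.8·(3) = 2.6
E[Bottom] = 0.2·(-4) + 0.8·(3) = 1.6
Best response: Middle (2.6 is the largest).

Middle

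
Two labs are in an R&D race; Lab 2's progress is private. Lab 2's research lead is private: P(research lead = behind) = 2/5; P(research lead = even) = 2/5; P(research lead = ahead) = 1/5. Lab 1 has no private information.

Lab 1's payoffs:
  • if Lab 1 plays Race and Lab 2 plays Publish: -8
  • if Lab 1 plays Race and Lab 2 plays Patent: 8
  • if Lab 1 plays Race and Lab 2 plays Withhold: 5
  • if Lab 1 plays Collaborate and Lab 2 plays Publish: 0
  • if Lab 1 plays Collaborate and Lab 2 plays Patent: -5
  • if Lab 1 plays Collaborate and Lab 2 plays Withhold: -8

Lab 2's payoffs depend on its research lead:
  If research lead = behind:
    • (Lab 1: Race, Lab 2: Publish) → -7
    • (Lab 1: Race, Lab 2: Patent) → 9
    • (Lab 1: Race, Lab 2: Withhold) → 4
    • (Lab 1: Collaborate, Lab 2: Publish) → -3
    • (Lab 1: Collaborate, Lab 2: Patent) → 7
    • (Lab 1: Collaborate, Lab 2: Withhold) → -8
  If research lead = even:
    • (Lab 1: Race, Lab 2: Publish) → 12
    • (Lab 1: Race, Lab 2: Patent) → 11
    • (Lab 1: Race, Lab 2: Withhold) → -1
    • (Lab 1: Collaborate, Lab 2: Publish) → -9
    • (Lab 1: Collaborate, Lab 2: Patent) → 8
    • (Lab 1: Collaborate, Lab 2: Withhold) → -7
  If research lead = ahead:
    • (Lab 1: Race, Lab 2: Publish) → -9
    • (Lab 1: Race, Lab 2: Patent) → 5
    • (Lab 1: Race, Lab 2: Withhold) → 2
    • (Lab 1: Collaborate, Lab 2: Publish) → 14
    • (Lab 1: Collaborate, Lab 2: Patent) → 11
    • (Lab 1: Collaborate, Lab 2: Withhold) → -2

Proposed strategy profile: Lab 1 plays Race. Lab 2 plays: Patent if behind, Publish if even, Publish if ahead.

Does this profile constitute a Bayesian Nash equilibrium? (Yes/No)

No

Lab 1 plays Race: E[Race] = 2/5·(8) + 2/5·(-8) + 1/5·(-8) = -8/5; E[Collaborate] = -2. Best-responding. ✓
Lab 2 (research lead behind), facing Race: Publish gives -7, Patent gives 9, Withhold gives 4. Proposed Patent is best. ✓
Lab 2 (research lead even), facing Race: Publish gives 12, Patent gives 11, Withhold gives -1. Proposed Publish is best. ✓
Lab 2 (research lead ahead), facing Race: Publish gives -9, Patent gives 5, Withhold gives 2. Proposed Publish is not best — profitable deviation exists. ✗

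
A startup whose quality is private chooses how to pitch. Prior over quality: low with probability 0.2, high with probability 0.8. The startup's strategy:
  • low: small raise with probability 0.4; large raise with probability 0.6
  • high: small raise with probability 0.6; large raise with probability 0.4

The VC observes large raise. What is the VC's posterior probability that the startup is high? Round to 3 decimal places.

0.727

P(large raise) = 0.2·0.6 + 0.8·0.4 = 0.44
P(high | large raise) = (0.8·0.4) / 0.44 = 0.32 / 0.44 = 0.727273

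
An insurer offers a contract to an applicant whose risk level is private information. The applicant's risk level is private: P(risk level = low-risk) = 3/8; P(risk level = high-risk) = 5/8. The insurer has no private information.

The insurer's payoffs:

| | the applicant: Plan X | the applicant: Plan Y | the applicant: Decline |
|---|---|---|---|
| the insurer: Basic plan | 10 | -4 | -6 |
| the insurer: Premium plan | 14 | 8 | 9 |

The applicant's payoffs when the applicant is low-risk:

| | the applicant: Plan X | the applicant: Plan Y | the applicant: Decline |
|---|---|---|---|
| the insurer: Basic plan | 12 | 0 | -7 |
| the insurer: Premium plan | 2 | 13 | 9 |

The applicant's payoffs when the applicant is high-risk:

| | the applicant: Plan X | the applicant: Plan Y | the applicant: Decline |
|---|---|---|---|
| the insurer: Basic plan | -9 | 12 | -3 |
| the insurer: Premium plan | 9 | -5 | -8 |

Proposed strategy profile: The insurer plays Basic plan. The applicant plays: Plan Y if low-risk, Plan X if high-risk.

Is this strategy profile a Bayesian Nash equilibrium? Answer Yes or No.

A profile is a BNE iff every type of every player is best-responding given beliefs about the other side.
The insurer plays Basic plan: E[Basic plan] = 3/8·(-4) + 5/8·(10) = 19/4; E[Premium plan] = 47/4. Not best-responding. ✗
The applicant (risk level low-risk), facing Basic plan: Plan X gives 12, Plan Y gives 0, Decline gives -7. Proposed Plan Y is not best — profitable deviation exists. ✗
The applicant (risk level high-risk), facing Basic plan: Plan X gives -9, Plan Y gives 12, Decline gives -3. Proposed Plan X is not best — profitable deviation exists. ✗

No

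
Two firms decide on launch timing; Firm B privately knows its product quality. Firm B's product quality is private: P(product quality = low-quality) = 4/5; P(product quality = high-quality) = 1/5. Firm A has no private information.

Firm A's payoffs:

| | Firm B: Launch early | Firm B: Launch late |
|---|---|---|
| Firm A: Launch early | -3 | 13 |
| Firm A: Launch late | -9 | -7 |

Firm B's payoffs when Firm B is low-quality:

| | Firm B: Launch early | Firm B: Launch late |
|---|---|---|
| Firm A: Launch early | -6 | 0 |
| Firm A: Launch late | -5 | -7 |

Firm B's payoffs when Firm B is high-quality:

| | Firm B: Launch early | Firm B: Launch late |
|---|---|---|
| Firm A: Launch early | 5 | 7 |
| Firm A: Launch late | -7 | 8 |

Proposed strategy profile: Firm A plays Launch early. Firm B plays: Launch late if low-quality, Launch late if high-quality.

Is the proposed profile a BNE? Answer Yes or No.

A profile is a BNE iff every type of every player is best-responding given beliefs about the other side.
Firm A plays Launch early: E[Launch early] = 4/5·(13) + 1/5·(13) = 13; E[Launch late] = -7. Best-responding. ✓
Firm B (product quality low-quality), facing Launch early: Launch early gives -6, Launch late gives 0. Proposed Launch late is best. ✓
Firm B (product quality high-quality), facing Launch early: Launch early gives 5, Launch late gives 7. Proposed Launch late is best. ✓

Yes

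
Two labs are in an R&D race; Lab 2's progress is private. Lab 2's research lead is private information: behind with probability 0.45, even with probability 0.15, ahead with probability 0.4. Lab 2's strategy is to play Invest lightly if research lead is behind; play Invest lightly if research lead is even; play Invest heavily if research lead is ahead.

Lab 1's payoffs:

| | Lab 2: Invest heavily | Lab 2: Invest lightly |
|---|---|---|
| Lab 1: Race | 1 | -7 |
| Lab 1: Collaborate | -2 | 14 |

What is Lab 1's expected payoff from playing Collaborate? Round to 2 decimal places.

7.60

Take the expectation over Lab 2's research lead, weighting each type's action by its prior probability.
E[Collaborate] = 0.45·14 + 0.15·14 + 0.4·(-2) = 6.3 + 2.1 + (-0.8) = 7.6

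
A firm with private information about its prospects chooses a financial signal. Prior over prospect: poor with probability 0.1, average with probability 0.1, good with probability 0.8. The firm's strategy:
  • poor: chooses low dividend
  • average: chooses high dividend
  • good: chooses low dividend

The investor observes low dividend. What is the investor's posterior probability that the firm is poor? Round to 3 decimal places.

0.111

P(low dividend) = 0.1·1 + 0.1·0 + 0.8·1 = 0.9
P(poor | low dividend) = (0.1·1) / 0.9 = 0.1 / 0.9 = 0.111111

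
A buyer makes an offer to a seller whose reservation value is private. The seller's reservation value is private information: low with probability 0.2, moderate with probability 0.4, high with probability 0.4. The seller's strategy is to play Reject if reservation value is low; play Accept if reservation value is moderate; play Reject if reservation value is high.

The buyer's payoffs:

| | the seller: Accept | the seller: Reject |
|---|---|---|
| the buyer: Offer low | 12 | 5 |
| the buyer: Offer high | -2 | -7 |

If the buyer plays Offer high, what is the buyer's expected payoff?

E[Offer high] = 0.2·(-7) + 0.4·(-2) + 0.4·(-7) = (-1.4) + (-0.8) + (-2.8) = -5

-5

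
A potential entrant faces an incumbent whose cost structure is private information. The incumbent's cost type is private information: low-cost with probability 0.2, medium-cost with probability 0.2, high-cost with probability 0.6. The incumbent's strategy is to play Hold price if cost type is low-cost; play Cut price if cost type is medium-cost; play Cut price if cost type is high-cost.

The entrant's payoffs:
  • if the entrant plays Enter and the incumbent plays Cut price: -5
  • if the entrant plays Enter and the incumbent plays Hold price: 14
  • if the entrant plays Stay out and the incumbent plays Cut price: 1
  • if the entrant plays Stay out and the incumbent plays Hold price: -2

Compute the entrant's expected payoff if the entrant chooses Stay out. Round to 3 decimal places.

E[Stay out] = 0.2·(-2) + 0.2·1 + 0.6·1 = (-0.4) + 0.2 + 0.6 = 0.4

0.400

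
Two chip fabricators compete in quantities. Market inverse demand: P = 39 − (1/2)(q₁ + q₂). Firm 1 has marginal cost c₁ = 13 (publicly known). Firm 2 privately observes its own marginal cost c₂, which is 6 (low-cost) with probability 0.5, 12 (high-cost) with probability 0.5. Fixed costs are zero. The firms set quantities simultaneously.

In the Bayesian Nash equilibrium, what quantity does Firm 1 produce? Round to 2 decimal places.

14.67

Firm 2 with cost c maximizes (39 − (1/2)(q₁+q₂) − c)·q₂, giving q₂(c) = (39 − c − (1/2)q₁).
E[c₂] = 0.5·6 + 0.5·12 = 9
Firm 1's FOC against E[q₂] yields q₁ = (39 − 2·13 + E[c₂])/(3/2) = (39 − 26 + 9)/(3/2) = 14.6667.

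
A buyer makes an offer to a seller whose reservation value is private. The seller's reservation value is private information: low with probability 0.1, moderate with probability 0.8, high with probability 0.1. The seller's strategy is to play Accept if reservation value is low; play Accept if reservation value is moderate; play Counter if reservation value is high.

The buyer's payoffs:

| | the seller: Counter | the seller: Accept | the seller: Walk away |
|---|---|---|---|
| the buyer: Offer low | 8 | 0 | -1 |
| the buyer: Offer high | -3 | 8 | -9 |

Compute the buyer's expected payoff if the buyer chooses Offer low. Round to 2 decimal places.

E[Offer low] = 0.1·0 + 0.8·0 + 0.1·8 = 0 + 0 + 0.8 = 0.8

0.80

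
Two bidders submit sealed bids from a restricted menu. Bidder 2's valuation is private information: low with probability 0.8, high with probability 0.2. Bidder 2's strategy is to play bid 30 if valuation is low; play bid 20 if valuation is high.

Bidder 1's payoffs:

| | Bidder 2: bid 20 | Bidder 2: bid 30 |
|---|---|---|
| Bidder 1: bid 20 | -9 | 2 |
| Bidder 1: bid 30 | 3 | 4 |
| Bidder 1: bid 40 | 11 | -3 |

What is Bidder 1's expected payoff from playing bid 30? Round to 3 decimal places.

3.800

Take the expectation over Bidder 2's valuation, weighting each type's action by its prior probability.
E[bid 30] = 0.8·4 + 0.2·3 = 3.2 + 0.6 = 3.8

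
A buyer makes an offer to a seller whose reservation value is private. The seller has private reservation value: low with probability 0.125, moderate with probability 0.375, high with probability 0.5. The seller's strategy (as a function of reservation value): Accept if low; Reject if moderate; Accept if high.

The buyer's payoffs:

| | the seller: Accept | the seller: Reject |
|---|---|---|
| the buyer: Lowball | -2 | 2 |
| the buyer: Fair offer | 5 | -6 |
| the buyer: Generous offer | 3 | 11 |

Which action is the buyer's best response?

Generous offer

E[Lowball] = 0.125·(-2) + 0.375·(2) + 0.5·(-2) = -0.5
E[Fair offer] = 0.125·(5) + 0.375·(-6) + 0.5·(5) = 0.875
E[Generous offer] = 0.125·(3) + 0.375·(11) + 0.5·(3) = 6
Best response: Generous offer (6 is the largest).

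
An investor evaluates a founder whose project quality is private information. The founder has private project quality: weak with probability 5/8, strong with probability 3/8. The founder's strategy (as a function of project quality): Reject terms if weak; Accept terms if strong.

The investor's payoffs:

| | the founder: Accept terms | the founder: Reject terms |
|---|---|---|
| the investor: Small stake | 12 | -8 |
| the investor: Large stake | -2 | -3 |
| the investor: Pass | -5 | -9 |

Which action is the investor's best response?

E[Small stake] = 5/8·(-8) + 3/8·(12) = -1/2
E[Large stake] = 5/8·(-3) + 3/8·(-2) = -21/8
E[Pass] = 5/8·(-9) + 3/8·(-5) = -15/2
Best response: Small stake (-1/2 is the largest).

Small stake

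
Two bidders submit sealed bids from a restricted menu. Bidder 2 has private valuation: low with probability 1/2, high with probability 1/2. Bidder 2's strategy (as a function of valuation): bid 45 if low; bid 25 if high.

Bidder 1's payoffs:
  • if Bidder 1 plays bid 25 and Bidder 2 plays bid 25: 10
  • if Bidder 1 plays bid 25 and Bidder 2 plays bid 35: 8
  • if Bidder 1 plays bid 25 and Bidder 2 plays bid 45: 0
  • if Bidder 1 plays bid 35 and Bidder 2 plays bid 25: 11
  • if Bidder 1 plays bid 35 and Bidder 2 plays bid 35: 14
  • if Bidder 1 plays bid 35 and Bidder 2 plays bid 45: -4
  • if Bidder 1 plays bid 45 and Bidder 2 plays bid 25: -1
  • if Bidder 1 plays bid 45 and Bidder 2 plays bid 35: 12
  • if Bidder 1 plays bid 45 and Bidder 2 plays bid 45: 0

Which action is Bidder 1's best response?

bid 25

E[bid 25] = 1/2·(0) + 1/2·(10) = 5
E[bid 35] = 1/2·(-4) + 1/2·(11) = 7/2
E[bid 45] = 1/2·(0) + 1/2·(-1) = -1/2
Best response: bid 25 (5 is the largest).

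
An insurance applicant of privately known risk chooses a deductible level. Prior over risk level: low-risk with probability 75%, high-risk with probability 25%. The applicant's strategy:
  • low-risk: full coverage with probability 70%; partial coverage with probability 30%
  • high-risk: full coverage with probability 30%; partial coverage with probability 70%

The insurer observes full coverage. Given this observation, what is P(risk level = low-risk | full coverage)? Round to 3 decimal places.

P(full coverage) = 0.75·0.7 + 0.25·0.3 = 0.6
P(low-risk | full coverage) = (0.75·0.7) / 0.6 = 0.525 / 0.6 = 0.875

0.875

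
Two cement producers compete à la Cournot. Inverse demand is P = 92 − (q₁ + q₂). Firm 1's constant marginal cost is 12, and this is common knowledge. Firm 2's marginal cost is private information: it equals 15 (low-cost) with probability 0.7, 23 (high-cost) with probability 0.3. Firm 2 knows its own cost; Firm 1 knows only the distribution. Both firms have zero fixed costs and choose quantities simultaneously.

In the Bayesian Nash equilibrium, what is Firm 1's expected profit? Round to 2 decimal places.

810.35

Type-c best response for Firm 2: q₂(c) = (92 − c)/2 − q₁/2.
Firm 1 maximizes expected profit; its first-order condition is 92 − 2q₁ − E[q₂] − 12 = 0.
Substituting E[q₂] and solving: E[c₂] = 17.4, so q₁ = (92 − 2·12 + 17.4)/3 = 28.4667.
E[P] = 92 − (q₁ + E[q₂]) = 40.4667; Firm 1's expected profit = (E[P] − 12)·q₁ = (40.4667 − 12)·28.4667 = 810.351.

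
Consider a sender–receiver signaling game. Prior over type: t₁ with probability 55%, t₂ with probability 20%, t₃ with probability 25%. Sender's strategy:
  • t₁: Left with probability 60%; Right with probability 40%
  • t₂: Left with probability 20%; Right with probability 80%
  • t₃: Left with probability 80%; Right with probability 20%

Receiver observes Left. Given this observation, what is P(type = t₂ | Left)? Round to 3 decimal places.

P(Left) = 0.55·0.6 + 0.2·0.2 + 0.25·0.8 = 0.57
P(t₂ | Left) = (0.2·0.2) / 0.57 = 0.04 / 0.57 = 0.0701754

0.070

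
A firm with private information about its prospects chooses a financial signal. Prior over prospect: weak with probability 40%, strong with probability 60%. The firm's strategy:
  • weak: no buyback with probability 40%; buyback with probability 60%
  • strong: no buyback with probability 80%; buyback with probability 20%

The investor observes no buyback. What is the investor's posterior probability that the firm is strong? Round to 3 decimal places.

Apply Bayes' rule using the sender's strategy as the likelihood.
P(no buyback) = 0.4·0.4 + 0.6·0.8 = 0.64
P(strong | no buyback) = (0.6·0.8) / 0.64 = 0.48 / 0.64 = 0.75

0.750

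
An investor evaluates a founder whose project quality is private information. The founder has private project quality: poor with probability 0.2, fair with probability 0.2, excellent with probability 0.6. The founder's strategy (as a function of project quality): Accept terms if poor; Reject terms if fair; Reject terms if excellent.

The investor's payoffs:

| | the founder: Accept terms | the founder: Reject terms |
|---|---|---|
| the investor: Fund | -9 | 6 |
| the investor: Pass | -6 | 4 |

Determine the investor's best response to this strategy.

Compute the investor's expected payoff for each action, taking the expectation over the founder's type.
E[Fund] = 0.2·(-9) + 0.2·(6) + 0.6·(6) = 3
E[Pass] = 0.2·(-6) + 0.2·(4) + 0.6·(4) = 2
Best response: Fund (3 is the largest).

Fund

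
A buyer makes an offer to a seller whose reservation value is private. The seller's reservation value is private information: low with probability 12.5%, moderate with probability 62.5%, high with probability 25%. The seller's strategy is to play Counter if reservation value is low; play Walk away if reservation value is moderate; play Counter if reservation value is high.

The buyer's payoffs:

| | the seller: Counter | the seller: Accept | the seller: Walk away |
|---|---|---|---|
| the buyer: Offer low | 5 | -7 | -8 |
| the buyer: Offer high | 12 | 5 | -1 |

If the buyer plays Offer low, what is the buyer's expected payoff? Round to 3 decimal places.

-3.125

Take the expectation over the seller's reservation value, weighting each type's action by its prior probability.
E[Offer low] = 0.125·5 + 0.625·(-8) + 0.25·5 = 0.625 + (-5) + 1.25 = -3.125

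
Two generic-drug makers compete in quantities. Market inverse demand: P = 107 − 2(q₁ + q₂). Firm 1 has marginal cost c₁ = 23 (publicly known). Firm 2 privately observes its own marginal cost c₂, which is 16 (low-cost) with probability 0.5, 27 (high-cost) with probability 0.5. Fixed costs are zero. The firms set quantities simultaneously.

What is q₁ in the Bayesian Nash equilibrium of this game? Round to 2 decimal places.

13.75

Type-c best response for Firm 2: q₂(c) = (107 − c)/4 − q₁/2.
Firm 1 maximizes expected profit; its first-order condition is 107 − 4q₁ − 2E[q₂] − 23 = 0.
Substituting E[q₂] and solving: E[c₂] = 21.5, so q₁ = (107 − 2·23 + 21.5)/6 = 13.75.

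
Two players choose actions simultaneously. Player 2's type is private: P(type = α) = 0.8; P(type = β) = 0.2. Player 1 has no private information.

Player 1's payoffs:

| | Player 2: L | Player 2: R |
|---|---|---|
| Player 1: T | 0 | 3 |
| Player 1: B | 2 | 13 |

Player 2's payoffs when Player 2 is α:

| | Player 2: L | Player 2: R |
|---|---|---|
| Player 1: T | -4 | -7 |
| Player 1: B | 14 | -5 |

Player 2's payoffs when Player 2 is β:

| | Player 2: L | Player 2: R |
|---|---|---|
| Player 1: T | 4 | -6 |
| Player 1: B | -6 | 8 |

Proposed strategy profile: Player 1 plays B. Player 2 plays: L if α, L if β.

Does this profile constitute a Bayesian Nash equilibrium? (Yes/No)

Player 1 plays B: E[B] = 0.8·(2) + 0.2·(2) = 2; E[T] = 0. Best-responding. ✓
Player 2 (type α), facing B: L gives 14, R gives -5. Proposed L is best. ✓
Player 2 (type β), facing B: L gives -6, R gives 8. Proposed L is not best — profitable deviation exists. ✗

No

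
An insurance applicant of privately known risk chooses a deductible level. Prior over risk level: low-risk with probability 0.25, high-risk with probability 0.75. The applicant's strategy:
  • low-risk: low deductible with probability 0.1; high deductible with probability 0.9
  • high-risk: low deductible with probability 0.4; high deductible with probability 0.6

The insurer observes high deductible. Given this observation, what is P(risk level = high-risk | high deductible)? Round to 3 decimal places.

Apply Bayes' rule using the sender's strategy as the likelihood.
P(high deductible) = 0.25·0.9 + 0.75·0.6 = 0.675
P(high-risk | high deductible) = (0.75·0.6) / 0.675 = 0.45 / 0.675 = 0.666667

0.667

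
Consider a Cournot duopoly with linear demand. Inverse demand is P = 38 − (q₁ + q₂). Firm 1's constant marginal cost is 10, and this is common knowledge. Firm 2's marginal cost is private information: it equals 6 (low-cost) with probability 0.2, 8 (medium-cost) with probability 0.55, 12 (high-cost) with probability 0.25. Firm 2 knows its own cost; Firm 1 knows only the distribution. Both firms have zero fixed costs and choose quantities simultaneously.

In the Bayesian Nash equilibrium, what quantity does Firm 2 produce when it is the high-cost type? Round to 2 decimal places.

8.57

Each type of Firm 2 best-responds to q₁; Firm 1 best-responds to the expected q₂ over Firm 2's types.
Firm 2 with cost c maximizes (38 − (q₁+q₂) − c)·q₂, giving q₂(c) = (38 − c − q₁)/2.
E[c₂] = 0.2·6 + 0.55·8 + 0.25·12 = 8.6
Firm 1's FOC against E[q₂] yields q₁ = (38 − 2·10 + E[c₂])/3 = (38 − 20 + 8.6)/3 = 8.86667.
q₂(high-cost) = (38 − 12 − 8.86667)/2 = 8.56667.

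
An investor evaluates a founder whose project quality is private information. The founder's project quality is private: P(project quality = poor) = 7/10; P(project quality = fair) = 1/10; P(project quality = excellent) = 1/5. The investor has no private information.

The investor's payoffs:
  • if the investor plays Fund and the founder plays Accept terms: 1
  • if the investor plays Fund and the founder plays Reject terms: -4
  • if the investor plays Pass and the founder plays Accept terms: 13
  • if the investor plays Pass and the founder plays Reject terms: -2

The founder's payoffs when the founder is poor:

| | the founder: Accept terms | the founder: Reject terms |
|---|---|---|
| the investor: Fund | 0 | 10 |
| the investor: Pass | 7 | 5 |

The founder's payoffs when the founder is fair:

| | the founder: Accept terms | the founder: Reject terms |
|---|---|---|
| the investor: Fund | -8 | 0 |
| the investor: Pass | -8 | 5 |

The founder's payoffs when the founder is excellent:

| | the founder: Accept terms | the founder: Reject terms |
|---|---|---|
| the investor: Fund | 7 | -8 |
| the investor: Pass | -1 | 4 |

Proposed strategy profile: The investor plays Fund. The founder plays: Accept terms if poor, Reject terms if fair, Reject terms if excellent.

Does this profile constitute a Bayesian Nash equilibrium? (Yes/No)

No

A profile is a BNE iff every type of every player is best-responding given beliefs about the other side.
The investor plays Fund: E[Fund] = 7/10·(1) + 1/10·(-4) + 1/5·(-4) = -1/2; E[Pass] = 17/2. Not best-responding. ✗
The founder (project quality poor), facing Fund: Accept terms gives 0, Reject terms gives 10. Proposed Accept terms is not best — profitable deviation exists. ✗
The founder (project quality fair), facing Fund: Accept terms gives -8, Reject terms gives 0. Proposed Reject terms is best. ✓
The founder (project quality excellent), facing Fund: Accept terms gives 7, Reject terms gives -8. Proposed Reject terms is not best — profitable deviation exists. ✗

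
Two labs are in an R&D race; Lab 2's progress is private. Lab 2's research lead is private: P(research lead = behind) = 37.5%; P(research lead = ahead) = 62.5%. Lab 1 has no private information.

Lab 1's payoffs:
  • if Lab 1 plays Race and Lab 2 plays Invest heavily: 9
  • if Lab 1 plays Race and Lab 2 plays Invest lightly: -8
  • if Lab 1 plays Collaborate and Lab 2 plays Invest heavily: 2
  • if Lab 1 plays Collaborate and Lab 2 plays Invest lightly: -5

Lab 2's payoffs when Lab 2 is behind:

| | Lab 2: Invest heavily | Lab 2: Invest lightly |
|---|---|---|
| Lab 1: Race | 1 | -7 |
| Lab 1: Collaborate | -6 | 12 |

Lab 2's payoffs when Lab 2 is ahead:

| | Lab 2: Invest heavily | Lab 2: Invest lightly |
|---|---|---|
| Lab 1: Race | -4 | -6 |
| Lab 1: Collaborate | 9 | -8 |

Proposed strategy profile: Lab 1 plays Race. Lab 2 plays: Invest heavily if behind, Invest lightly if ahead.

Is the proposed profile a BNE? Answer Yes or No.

No

A profile is a BNE iff every type of every player is best-responding given beliefs about the other side.
Lab 1 plays Race: E[Race] = 0.375·(9) + 0.625·(-8) = -1.625; E[Collaborate] = -2.375. Best-responding. ✓
Lab 2 (research lead behind), facing Race: Invest heavily gives 1, Invest lightly gives -7. Proposed Invest heavily is best. ✓
Lab 2 (research lead ahead), facing Race: Invest heavily gives -4, Invest lightly gives -6. Proposed Invest lightly is not best — profitable deviation exists. ✗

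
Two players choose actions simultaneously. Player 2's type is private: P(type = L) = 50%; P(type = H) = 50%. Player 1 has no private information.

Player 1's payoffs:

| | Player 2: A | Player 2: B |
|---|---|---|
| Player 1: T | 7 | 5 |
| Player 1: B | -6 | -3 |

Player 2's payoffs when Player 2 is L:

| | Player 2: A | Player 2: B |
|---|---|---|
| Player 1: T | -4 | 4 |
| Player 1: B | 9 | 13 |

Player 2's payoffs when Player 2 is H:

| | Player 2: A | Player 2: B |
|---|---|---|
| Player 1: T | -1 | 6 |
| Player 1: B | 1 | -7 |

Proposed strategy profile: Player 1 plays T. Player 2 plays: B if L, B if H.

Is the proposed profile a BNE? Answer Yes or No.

Yes

Player 1 plays T: E[T] = 0.5·(5) + 0.5·(5) = 5; E[B] = -3. Best-responding. ✓
Player 2 (type L), facing T: A gives -4, B gives 4. Proposed B is best. ✓
Player 2 (type H), facing T: A gives -1, B gives 6. Proposed B is best. ✓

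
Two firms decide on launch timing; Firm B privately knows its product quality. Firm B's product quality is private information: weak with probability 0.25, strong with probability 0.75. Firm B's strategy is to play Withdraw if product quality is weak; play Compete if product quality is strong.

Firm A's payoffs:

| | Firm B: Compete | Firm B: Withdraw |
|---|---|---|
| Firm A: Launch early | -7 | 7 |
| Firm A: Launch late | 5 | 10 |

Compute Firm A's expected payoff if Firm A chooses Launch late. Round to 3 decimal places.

Take the expectation over Firm B's product quality, weighting each type's action by its prior probability.
E[Launch late] = 0.25·10 + 0.75·5 = 2.5 + 3.75 = 6.25

6.250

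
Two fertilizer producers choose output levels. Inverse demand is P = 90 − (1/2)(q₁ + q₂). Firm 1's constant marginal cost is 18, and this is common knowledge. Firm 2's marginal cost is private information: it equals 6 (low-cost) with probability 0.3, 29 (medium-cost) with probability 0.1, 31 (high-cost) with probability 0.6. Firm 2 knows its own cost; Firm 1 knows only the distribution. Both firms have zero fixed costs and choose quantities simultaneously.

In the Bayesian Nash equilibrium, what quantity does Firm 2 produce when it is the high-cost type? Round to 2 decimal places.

Firm 2 with cost c maximizes (90 − (1/2)(q₁+q₂) − c)·q₂, giving q₂(c) = (90 − c − (1/2)q₁).
E[c₂] = 0.3·6 + 0.1·29 + 0.6·31 = 23.3
Firm 1's FOC against E[q₂] yields q₁ = (90 − 2·18 + E[c₂])/(3/2) = (90 − 36 + 23.3)/(3/2) = 51.5333.
q₂(high-cost) = (90 − 31 − (1/2)·51.5333) = 33.2333.

33.23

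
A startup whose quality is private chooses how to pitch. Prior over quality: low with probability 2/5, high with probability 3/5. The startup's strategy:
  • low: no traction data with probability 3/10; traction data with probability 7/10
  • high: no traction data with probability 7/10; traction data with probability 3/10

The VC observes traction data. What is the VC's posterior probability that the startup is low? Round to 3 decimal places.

0.609

Apply Bayes' rule using the sender's strategy as the likelihood.
P(traction data) = (2/5)·(7/10) + (3/5)·(3/10) = 23/50
P(low | traction data) = ((2/5)·(7/10)) / (23/50) = (7/25) / (23/50) = 14/23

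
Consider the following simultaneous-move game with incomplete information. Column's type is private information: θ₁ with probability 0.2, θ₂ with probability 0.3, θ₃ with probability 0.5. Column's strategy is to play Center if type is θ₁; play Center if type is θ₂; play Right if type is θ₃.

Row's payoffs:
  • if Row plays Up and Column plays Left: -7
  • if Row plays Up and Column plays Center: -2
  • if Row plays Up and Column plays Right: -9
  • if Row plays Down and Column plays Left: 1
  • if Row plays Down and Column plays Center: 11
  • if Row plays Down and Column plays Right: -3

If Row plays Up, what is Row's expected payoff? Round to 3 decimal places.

E[Up] = 0.2·(-2) + 0.3·(-2) + 0.5·(-9) = (-0.4) + (-0.6) + (-4.5) = -5.5

-5.500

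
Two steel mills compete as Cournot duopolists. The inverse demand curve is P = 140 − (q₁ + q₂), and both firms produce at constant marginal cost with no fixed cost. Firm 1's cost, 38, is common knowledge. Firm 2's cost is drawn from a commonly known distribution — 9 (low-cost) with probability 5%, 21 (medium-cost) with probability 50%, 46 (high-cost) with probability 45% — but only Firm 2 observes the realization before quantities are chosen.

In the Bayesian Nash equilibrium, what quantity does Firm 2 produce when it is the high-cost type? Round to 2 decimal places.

Firm 2 with cost c maximizes (140 − (q₁+q₂) − c)·q₂, giving q₂(c) = (140 − c − q₁)/2.
E[c₂] = 0.05·9 + 0.5·21 + 0.45·46 = 31.65
Firm 1's FOC against E[q₂] yields q₁ = (140 − 2·38 + E[c₂])/3 = (140 − 76 + 31.65)/3 = 31.8833.
q₂(high-cost) = (140 − 46 − 31.8833)/2 = 31.0583.

31.06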